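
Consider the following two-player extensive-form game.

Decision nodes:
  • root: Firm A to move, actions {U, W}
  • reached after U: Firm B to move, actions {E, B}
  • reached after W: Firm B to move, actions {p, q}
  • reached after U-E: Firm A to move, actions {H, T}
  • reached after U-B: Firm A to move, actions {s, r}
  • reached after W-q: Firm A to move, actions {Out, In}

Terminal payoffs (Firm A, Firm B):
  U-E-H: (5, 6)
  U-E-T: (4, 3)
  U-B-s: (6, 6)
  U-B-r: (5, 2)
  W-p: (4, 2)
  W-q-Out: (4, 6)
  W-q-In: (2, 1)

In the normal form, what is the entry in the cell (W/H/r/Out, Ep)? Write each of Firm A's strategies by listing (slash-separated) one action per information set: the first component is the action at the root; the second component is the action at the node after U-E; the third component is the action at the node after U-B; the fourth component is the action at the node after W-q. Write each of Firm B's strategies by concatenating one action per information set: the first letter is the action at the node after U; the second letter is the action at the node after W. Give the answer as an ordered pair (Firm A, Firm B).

Trace the play path from the root:
  Firm A plays W
  Firm B plays p at [W]
→ terminal payoff (4, 2).
(Firm A's choice at the node after U-E is never reached on this path, so it doesn't affect the outcome.)

(4, 2)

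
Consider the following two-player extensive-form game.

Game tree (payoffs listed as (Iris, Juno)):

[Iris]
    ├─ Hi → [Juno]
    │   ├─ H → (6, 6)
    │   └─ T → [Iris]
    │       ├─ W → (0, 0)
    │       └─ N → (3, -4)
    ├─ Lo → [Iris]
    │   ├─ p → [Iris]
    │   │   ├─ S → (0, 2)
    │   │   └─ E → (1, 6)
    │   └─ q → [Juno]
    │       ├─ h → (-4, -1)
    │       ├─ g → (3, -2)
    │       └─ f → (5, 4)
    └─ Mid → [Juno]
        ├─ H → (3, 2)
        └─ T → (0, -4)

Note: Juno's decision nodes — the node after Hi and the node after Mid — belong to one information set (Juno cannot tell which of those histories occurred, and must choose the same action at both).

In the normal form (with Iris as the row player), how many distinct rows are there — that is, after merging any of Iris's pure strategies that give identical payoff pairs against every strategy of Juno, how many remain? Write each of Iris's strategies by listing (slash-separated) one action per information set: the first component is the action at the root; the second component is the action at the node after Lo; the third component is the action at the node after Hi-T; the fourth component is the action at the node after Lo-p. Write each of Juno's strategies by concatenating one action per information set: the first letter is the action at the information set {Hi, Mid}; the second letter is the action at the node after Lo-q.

6

Iris has 24 pure strategies: Hi/p/W/S, Hi/p/W/E, Hi/p/N/S, Hi/p/N/E, Hi/q/W/S, Hi/q/W/E, Hi/q/N/S, Hi/q/N/E, Lo/p/W/S, Lo/p/W/E, Lo/p/N/S, Lo/p/N/E, Lo/q/W/S, Lo/q/W/E, Lo/q/N/S, Lo/q/N/E, Mid/p/W/S, Mid/p/W/E, Mid/p/N/S, Mid/p/N/E, Mid/q/W/S, Mid/q/W/E, Mid/q/N/S, Mid/q/N/E. Columns: Hh, Hg, Hf, Th, Tg, Tf.
{Hi/p/W/S, Hi/p/W/E, Hi/q/W/S, Hi/q/W/E} → row (6,6) (6,6) (6,6) (0,0) (0,0) (0,0)
{Hi/p/N/S, Hi/p/N/E, Hi/q/N/S, Hi/q/N/E} → row (6,6) (6,6) (6,6) (3,-4) (3,-4) (3,-4)
{Lo/p/W/S, Lo/p/N/S} → row (0,2) (0,2) (0,2) (0,2) (0,2) (0,2)
{Lo/p/W/E, Lo/p/N/E} → row (1,6) (1,6) (1,6) (1,6) (1,6) (1,6)
{Lo/q/W/S, Lo/q/W/E, Lo/q/N/S, Lo/q/N/E} → row (-4,-1) (3,-2) (5,4) (-4,-1) (3,-2) (5,4)
{Mid/p/W/S, Mid/p/W/E, Mid/p/N/S, Mid/p/N/E, Mid/q/W/S, Mid/q/W/E, Mid/q/N/S, Mid/q/N/E} → row (3,2) (3,2) (3,2) (0,-4) (0,-4) (0,-4)
That's 6 distinct rows out of 24 strategies.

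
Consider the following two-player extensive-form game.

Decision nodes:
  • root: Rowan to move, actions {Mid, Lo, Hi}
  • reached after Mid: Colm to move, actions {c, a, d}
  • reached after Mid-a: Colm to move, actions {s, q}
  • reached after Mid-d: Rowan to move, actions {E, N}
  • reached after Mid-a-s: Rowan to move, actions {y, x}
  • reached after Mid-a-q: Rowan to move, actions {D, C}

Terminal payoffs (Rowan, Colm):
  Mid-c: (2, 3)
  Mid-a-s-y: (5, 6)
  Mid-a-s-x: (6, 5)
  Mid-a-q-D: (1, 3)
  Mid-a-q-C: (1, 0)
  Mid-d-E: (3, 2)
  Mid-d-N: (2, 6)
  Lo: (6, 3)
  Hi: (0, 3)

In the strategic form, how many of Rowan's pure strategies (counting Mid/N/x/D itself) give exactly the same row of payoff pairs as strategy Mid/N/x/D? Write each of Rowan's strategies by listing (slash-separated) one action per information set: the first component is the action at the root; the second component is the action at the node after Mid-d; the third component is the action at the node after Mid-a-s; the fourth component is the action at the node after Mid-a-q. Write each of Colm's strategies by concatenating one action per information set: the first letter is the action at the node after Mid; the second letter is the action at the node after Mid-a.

Row for Mid/N/x/D (columns cs, cq, as, aq, ds, dq): (2,3) (2,3) (6,5) (1,3) (2,6) (2,6).
Every one of Rowan's information sets is on the play path for some reply by Colm when Rowan follows Mid/N/x/D.
Changing the action at any of them therefore changes at least one column, so only Mid/N/x/D itself gives this row.

1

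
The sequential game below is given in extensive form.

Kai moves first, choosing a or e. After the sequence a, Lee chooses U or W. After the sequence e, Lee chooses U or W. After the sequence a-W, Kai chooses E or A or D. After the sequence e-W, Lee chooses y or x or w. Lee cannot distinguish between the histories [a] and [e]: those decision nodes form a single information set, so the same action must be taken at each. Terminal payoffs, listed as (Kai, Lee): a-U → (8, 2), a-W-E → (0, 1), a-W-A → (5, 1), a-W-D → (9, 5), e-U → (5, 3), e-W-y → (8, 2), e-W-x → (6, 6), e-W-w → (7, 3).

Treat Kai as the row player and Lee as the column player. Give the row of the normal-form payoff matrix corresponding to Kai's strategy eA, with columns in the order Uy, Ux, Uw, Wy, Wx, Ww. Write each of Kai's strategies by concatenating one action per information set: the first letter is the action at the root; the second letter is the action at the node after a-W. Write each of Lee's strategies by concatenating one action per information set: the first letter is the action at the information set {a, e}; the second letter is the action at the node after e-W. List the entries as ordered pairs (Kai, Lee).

(5,3) (5,3) (5,3) (8,2) (6,6) (7,3)

vs Uy: Kai plays e → Lee plays U at [e] → (5, 3)
vs Ux: Kai plays e → Lee plays U at [e] → (5, 3)
vs Uw: Kai plays e → Lee plays U at [e] → (5, 3)
vs Wy: Kai plays e → Lee plays W at [e] → Lee plays y at [e-W] → (8, 2)
vs Wx: Kai plays e → Lee plays W at [e] → Lee plays x at [e-W] → (6, 6)
vs Ww: Kai plays e → Lee plays W at [e] → Lee plays w at [e-W] → (7, 3)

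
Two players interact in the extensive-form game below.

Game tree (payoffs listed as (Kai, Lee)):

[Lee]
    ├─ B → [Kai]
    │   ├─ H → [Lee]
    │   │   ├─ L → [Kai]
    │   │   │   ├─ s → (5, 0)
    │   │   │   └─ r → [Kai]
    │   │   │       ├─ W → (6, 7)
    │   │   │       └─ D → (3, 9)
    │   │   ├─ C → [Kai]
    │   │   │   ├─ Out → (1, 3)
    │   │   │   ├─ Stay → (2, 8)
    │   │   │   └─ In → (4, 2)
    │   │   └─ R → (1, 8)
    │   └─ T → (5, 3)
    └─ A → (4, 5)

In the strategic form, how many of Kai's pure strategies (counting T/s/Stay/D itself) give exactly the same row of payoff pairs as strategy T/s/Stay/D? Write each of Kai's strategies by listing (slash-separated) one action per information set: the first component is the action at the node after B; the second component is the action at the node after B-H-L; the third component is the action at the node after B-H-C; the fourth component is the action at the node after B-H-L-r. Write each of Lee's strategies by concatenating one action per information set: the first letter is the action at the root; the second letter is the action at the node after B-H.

Row for T/s/Stay/D (columns BL, BC, BR, AL, AC, AR): (5,3) (5,3) (5,3) (4,5) (4,5) (4,5).
Under T/s/Stay/D, Kai's choice at the node after B-H-L and at the node after B-H-C and at the node after B-H-L-r can never be reached regardless of what Lee does, so varying those choices leaves every outcome unchanged.
Holding the reachable choices fixed and varying the unreachable ones freely already gives 2 × 3 × 2 = 12 equivalent strategies.
No other strategy reproduces this row, so those 12 are the full class: T/s/Out/W, T/s/Out/D, T/s/Stay/W, T/s/Stay/D, T/s/In/W, T/s/In/D, T/r/Out/W, T/r/Out/D, T/r/Stay/W, T/r/Stay/D, T/r/In/W, T/r/In/D.

12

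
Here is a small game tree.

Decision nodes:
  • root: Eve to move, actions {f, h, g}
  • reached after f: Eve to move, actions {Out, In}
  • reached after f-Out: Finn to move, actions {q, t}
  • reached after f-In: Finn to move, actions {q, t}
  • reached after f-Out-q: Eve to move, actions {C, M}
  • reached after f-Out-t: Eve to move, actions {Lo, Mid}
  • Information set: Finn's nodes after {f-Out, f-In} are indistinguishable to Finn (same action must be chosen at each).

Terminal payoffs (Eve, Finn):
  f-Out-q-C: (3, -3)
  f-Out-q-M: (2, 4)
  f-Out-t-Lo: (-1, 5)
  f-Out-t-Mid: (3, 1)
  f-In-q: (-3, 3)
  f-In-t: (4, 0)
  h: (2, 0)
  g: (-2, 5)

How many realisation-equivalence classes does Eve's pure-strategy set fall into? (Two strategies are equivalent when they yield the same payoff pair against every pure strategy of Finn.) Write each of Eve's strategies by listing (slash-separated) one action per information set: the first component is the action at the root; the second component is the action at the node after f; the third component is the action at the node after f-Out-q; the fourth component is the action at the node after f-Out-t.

7

Eve has 24 pure strategies: f/Out/C/Lo, f/Out/C/Mid, f/Out/M/Lo, f/Out/M/Mid, f/In/C/Lo, f/In/C/Mid, f/In/M/Lo, f/In/M/Mid, h/Out/C/Lo, h/Out/C/Mid, h/Out/M/Lo, h/Out/M/Mid, h/In/C/Lo, h/In/C/Mid, h/In/M/Lo, h/In/M/Mid, g/Out/C/Lo, g/Out/C/Mid, g/Out/M/Lo, g/Out/M/Mid, g/In/C/Lo, g/In/C/Mid, g/In/M/Lo, g/In/M/Mid. Columns: q, t.
{f/Out/C/Lo} → row (3,-3) (-1,5)
{f/Out/C/Mid} → row (3,-3) (3,1)
{f/Out/M/Lo} → row (2,4) (-1,5)
{f/Out/M/Mid} → row (2,4) (3,1)
{f/In/C/Lo, f/In/C/Mid, f/In/M/Lo, f/In/M/Mid} → row (-3,3) (4,0)
{h/Out/C/Lo, h/Out/C/Mid, h/Out/M/Lo, h/Out/M/Mid, h/In/C/Lo, h/In/C/Mid, h/In/M/Lo, h/In/M/Mid} → row (2,0) (2,0)
{g/Out/C/Lo, g/Out/C/Mid, g/Out/M/Lo, g/Out/M/Mid, g/In/C/Lo, g/In/C/Mid, g/In/M/Lo, g/In/M/Mid} → row (-2,5) (-2,5)
That's 7 distinct rows out of 24 strategies.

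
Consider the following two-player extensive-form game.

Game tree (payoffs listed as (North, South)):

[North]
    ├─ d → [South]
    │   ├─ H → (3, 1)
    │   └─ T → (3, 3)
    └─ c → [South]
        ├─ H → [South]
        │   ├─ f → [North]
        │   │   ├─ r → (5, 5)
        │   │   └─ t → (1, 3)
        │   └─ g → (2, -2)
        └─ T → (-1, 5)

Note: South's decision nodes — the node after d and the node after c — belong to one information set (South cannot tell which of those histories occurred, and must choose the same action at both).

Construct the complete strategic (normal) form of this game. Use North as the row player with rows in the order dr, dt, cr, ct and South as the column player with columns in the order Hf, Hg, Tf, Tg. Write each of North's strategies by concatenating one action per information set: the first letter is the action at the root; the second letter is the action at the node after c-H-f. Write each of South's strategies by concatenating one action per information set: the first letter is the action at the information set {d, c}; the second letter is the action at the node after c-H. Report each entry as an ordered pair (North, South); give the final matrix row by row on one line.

Row dr: Hf→(3,1), Hg→(3,1), Tf→(3,3), Tg→(3,3)
Row dt: Hf→(3,1), Hg→(3,1), Tf→(3,3), Tg→(3,3)
Row cr: Hf→(5,5), Hg→(2,-2), Tf→(-1,5), Tg→(-1,5)
Row ct: Hf→(1,3), Hg→(2,-2), Tf→(-1,5), Tg→(-1,5)

dr: (3,1) (3,1) (3,3) (3,3) | dt: (3,1) (3,1) (3,3) (3,3) | cr: (5,5) (2,-2) (-1,5) (-1,5) | ct: (1,3) (2,-2) (-1,5) (-1,5)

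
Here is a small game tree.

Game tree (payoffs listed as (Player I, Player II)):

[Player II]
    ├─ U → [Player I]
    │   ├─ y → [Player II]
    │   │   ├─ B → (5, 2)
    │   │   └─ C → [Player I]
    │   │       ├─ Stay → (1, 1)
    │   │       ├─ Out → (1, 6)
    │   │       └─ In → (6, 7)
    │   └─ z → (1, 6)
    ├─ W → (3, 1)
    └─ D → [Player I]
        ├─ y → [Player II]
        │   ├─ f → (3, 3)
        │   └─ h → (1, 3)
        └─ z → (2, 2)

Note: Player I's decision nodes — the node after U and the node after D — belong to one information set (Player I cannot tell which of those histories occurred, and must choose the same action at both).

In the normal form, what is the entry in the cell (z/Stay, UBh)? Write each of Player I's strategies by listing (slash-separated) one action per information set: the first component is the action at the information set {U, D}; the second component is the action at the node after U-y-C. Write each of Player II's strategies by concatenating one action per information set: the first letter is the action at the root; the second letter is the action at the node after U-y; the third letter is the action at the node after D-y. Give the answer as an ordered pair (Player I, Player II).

Trace the play path from the root:
  Player II plays U
  Player I plays z at [U]
→ terminal payoff (1, 6).
(Player I's choice at the node after U-y-C is never reached on this path, so it doesn't affect the outcome.)

(1, 6)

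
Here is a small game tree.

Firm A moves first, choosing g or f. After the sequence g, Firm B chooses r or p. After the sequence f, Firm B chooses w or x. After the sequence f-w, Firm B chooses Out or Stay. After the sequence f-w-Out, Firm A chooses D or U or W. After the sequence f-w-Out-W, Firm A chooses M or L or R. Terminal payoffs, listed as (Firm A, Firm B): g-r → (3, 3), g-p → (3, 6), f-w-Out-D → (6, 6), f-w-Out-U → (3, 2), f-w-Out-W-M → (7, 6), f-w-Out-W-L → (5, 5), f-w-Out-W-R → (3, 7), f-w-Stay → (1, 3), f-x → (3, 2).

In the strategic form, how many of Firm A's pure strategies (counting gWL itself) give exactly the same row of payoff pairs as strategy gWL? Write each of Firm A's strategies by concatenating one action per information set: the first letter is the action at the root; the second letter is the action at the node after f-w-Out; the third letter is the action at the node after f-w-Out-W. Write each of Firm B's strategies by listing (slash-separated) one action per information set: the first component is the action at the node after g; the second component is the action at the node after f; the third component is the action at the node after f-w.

Row for gWL (columns r/w/Out, r/w/Stay, r/x/Out, r/x/Stay, p/w/Out, p/w/Stay, p/x/Out, p/x/Stay): (3,3) (3,3) (3,3) (3,3) (3,6) (3,6) (3,6) (3,6).
Under gWL, Firm A's choice at the node after f-w-Out and at the node after f-w-Out-W can never be reached regardless of what Firm B does, so varying those choices leaves every outcome unchanged.
Holding the reachable choices fixed and varying the unreachable ones freely already gives 3 × 3 = 9 equivalent strategies.
No other strategy reproduces this row, so those 9 are the full class: gDM, gDL, gDR, gUM, gUL, gUR, gWM, gWL, gWR.

9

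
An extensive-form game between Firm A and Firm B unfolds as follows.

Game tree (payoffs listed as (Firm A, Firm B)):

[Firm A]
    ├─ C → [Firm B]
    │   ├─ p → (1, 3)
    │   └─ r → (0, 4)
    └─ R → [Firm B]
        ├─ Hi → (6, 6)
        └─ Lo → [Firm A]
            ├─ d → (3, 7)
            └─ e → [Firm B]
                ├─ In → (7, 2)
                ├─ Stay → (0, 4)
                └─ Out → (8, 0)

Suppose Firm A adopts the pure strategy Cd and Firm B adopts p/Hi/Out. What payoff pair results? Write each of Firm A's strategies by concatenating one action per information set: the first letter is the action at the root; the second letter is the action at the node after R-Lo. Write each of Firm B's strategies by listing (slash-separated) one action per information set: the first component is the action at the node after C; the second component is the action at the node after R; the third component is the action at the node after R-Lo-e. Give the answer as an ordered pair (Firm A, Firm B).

(1, 3)

Trace the play path from the root:
  Firm A plays C
  Firm B plays p at [C]
→ terminal payoff (1, 3).
(Firm A's choice at the node after R-Lo is never reached on this path, so it doesn't affect the outcome.)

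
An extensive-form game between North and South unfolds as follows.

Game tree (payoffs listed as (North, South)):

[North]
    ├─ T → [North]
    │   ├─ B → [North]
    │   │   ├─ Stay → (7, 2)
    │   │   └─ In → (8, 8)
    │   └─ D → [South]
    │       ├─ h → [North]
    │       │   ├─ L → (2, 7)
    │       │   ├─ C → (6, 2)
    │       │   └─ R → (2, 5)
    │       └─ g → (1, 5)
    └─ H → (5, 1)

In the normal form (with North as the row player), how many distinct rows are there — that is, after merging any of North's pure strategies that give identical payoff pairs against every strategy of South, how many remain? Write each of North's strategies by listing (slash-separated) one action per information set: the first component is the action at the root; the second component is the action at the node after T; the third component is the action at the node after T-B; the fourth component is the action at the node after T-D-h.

North has 24 pure strategies: T/B/Stay/L, T/B/Stay/C, T/B/Stay/R, T/B/In/L, T/B/In/C, T/B/In/R, T/D/Stay/L, T/D/Stay/C, T/D/Stay/R, T/D/In/L, T/D/In/C, T/D/In/R, H/B/Stay/L, H/B/Stay/C, H/B/Stay/R, H/B/In/L, H/B/In/C, H/B/In/R, H/D/Stay/L, H/D/Stay/C, H/D/Stay/R, H/D/In/L, H/D/In/C, H/D/In/R. Columns: h, g.
{T/B/Stay/L, T/B/Stay/C, T/B/Stay/R} → row (7,2) (7,2)
{T/B/In/L, T/B/In/C, T/B/In/R} → row (8,8) (8,8)
{T/D/Stay/L, T/D/In/L} → row (2,7) (1,5)
{T/D/Stay/C, T/D/In/C} → row (6,2) (1,5)
{T/D/Stay/R, T/D/In/R} → row (2,5) (1,5)
{H/B/Stay/L, H/B/Stay/C, H/B/Stay/R, H/B/In/L, H/B/In/C, H/B/In/R, H/D/Stay/L, H/D/Stay/C, H/D/Stay/R, H/D/In/L, H/D/In/C, H/D/In/R} → row (5,1) (5,1)
That's 6 distinct rows out of 24 strategies.

6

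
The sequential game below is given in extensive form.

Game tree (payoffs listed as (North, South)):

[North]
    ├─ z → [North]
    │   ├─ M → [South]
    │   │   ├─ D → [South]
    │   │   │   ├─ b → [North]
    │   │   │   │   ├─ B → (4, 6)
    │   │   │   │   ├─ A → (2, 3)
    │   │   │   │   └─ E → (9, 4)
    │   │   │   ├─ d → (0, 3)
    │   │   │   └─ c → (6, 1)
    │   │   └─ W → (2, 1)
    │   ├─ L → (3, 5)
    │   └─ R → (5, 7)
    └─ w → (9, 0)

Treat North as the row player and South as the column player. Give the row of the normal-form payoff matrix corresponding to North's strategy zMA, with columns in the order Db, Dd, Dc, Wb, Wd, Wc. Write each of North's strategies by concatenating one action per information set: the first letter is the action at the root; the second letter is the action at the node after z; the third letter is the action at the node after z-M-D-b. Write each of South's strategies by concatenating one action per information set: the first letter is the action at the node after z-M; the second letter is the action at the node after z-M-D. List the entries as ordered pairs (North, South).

vs Db: North plays z → North plays M at [z] → South plays D at [z-M] → South plays b at [z-M-D] → North plays A at [z-M-D-b] → (2, 3)
vs Dd: North plays z → North plays M at [z] → South plays D at [z-M] → South plays d at [z-M-D] → (0, 3)
vs Dc: North plays z → North plays M at [z] → South plays D at [z-M] → South plays c at [z-M-D] → (6, 1)
vs Wb: North plays z → North plays M at [z] → South plays W at [z-M] → (2, 1)
vs Wd: North plays z → North plays M at [z] → South plays W at [z-M] → (2, 1)
vs Wc: North plays z → North plays M at [z] → South plays W at [z-M] → (2, 1)

(2,3) (0,3) (6,1) (2,1) (2,1) (2,1)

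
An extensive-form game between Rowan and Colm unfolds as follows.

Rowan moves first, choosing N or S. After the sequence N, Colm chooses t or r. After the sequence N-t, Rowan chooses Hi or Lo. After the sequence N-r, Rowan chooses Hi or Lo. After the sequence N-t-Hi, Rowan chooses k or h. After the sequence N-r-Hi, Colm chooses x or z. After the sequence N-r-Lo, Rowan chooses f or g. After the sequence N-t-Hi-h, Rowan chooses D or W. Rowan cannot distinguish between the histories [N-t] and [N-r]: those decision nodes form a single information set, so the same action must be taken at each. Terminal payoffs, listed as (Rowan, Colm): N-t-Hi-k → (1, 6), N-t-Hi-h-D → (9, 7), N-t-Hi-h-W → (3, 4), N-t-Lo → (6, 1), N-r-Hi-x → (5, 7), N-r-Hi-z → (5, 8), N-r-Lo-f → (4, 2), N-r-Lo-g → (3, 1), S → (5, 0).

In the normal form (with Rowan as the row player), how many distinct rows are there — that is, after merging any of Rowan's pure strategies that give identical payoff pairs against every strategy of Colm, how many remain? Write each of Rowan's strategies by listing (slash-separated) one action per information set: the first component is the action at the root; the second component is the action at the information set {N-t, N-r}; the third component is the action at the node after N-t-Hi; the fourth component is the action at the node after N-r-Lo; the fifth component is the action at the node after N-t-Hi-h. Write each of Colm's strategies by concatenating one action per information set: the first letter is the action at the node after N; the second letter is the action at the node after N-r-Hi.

6

Rowan has 32 pure strategies: N/Hi/k/f/D, N/Hi/k/f/W, N/Hi/k/g/D, N/Hi/k/g/W, N/Hi/h/f/D, N/Hi/h/f/W, N/Hi/h/g/D, N/Hi/h/g/W, N/Lo/k/f/D, N/Lo/k/f/W, N/Lo/k/g/D, N/Lo/k/g/W, N/Lo/h/f/D, N/Lo/h/f/W, N/Lo/h/g/D, N/Lo/h/g/W, S/Hi/k/f/D, S/Hi/k/f/W, S/Hi/k/g/D, S/Hi/k/g/W, S/Hi/h/f/D, S/Hi/h/f/W, S/Hi/h/g/D, S/Hi/h/g/W, S/Lo/k/f/D, S/Lo/k/f/W, S/Lo/k/g/D, S/Lo/k/g/W, S/Lo/h/f/D, S/Lo/h/f/W, S/Lo/h/g/D, S/Lo/h/g/W. Columns: tx, tz, rx, rz.
{N/Hi/k/f/D, N/Hi/k/f/W, N/Hi/k/g/D, N/Hi/k/g/W} → row (1,6) (1,6) (5,7) (5,8)
{N/Hi/h/f/D, N/Hi/h/g/D} → row (9,7) (9,7) (5,7) (5,8)
{N/Hi/h/f/W, N/Hi/h/g/W} → row (3,4) (3,4) (5,7) (5,8)
{N/Lo/k/f/D, N/Lo/k/f/W, N/Lo/h/f/D, N/Lo/h/f/W} → row (6,1) (6,1) (4,2) (4,2)
{N/Lo/k/g/D, N/Lo/k/g/W, N/Lo/h/g/D, N/Lo/h/g/W} → row (6,1) (6,1) (3,1) (3,1)
{S/Hi/k/f/D, S/Hi/k/f/W, S/Hi/k/g/D, S/Hi/k/g/W, S/Hi/h/f/D, S/Hi/h/f/W, S/Hi/h/g/D, S/Hi/h/g/W, S/Lo/k/f/D, S/Lo/k/f/W, S/Lo/k/g/D, S/Lo/k/g/W, S/Lo/h/f/D, S/Lo/h/f/W, S/Lo/h/g/D, S/Lo/h/g/W} → row (5,0) (5,0) (5,0) (5,0)
That's 6 distinct rows out of 32 strategies.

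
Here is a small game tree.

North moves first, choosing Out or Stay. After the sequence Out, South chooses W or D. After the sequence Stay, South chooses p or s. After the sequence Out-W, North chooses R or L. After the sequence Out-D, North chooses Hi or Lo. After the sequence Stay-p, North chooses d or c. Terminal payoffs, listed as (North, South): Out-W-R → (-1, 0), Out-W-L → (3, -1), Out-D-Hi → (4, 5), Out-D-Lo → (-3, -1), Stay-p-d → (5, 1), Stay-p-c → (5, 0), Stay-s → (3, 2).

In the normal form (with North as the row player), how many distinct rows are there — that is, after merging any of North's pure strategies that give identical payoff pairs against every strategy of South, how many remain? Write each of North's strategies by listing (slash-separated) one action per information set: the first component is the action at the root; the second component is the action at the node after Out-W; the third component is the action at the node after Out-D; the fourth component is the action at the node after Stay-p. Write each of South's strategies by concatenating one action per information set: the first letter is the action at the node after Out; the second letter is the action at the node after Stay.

North has 16 pure strategies: Out/R/Hi/d, Out/R/Hi/c, Out/R/Lo/d, Out/R/Lo/c, Out/L/Hi/d, Out/L/Hi/c, Out/L/Lo/d, Out/L/Lo/c, Stay/R/Hi/d, Stay/R/Hi/c, Stay/R/Lo/d, Stay/R/Lo/c, Stay/L/Hi/d, Stay/L/Hi/c, Stay/L/Lo/d, Stay/L/Lo/c. Columns: Wp, Ws, Dp, Ds.
{Out/R/Hi/d, Out/R/Hi/c} → row (-1,0) (-1,0) (4,5) (4,5)
{Out/R/Lo/d, Out/R/Lo/c} → row (-1,0) (-1,0) (-3,-1) (-3,-1)
{Out/L/Hi/d, Out/L/Hi/c} → row (3,-1) (3,-1) (4,5) (4,5)
{Out/L/Lo/d, Out/L/Lo/c} → row (3,-1) (3,-1) (-3,-1) (-3,-1)
{Stay/R/Hi/d, Stay/R/Lo/d, Stay/L/Hi/d, Stay/L/Lo/d} → row (5,1) (3,2) (5,1) (3,2)
{Stay/R/Hi/c, Stay/R/Lo/c, Stay/L/Hi/c, Stay/L/Lo/c} → row (5,0) (3,2) (5,0) (3,2)
That's 6 distinct rows out of 16 strategies.

6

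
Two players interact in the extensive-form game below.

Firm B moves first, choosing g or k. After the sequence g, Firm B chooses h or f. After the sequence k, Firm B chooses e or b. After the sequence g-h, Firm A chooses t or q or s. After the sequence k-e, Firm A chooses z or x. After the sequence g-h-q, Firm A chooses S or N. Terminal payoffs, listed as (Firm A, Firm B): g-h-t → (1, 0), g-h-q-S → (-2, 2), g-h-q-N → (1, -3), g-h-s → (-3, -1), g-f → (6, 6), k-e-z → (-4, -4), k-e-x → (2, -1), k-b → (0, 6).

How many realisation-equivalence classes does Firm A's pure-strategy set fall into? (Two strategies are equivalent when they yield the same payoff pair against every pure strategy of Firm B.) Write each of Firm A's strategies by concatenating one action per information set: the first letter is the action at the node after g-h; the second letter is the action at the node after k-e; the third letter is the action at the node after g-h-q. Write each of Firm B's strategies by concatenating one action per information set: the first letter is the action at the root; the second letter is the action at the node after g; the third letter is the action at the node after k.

8

Firm A has 12 pure strategies: tzS, tzN, txS, txN, qzS, qzN, qxS, qxN, szS, szN, sxS, sxN. Columns: ghe, ghb, gfe, gfb, khe, khb, kfe, kfb.
{tzS, tzN} → row (1,0) (1,0) (6,6) (6,6) (-4,-4) (0,6) (-4,-4) (0,6)
{txS, txN} → row (1,0) (1,0) (6,6) (6,6) (2,-1) (0,6) (2,-1) (0,6)
{qzS} → row (-2,2) (-2,2) (6,6) (6,6) (-4,-4) (0,6) (-4,-4) (0,6)
{qzN} → row (1,-3) (1,-3) (6,6) (6,6) (-4,-4) (0,6) (-4,-4) (0,6)
{qxS} → row (-2,2) (-2,2) (6,6) (6,6) (2,-1) (0,6) (2,-1) (0,6)
{qxN} → row (1,-3) (1,-3) (6,6) (6,6) (2,-1) (0,6) (2,-1) (0,6)
{szS, szN} → row (-3,-1) (-3,-1) (6,6) (6,6) (-4,-4) (0,6) (-4,-4) (0,6)
{sxS, sxN} → row (-3,-1) (-3,-1) (6,6) (6,6) (2,-1) (0,6) (2,-1) (0,6)
That's 8 distinct rows out of 12 strategies.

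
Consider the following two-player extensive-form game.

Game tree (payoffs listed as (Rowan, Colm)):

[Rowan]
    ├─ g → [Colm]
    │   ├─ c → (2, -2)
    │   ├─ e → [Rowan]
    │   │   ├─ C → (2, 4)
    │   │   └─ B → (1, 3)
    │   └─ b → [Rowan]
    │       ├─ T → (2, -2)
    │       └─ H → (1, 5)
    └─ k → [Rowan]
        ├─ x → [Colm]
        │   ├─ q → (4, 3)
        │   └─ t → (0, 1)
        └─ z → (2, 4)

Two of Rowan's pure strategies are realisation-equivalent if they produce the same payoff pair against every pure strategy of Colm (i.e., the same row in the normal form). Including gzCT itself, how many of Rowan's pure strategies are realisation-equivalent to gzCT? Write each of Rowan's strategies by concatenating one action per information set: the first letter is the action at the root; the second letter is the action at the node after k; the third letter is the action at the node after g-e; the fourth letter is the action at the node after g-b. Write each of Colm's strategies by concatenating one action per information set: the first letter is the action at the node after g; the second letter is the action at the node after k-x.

Row for gzCT (columns cq, ct, eq, et, bq, bt): (2,-2) (2,-2) (2,4) (2,4) (2,-2) (2,-2).
Under gzCT, Rowan's choice at the node after k can never be reached regardless of what Colm does, so varying those choices leaves every outcome unchanged.
Holding the reachable choices fixed and varying the unreachable one freely already gives 2 equivalent strategies.
No other strategy reproduces this row, so those 2 are the full class: gxCT, gzCT.

2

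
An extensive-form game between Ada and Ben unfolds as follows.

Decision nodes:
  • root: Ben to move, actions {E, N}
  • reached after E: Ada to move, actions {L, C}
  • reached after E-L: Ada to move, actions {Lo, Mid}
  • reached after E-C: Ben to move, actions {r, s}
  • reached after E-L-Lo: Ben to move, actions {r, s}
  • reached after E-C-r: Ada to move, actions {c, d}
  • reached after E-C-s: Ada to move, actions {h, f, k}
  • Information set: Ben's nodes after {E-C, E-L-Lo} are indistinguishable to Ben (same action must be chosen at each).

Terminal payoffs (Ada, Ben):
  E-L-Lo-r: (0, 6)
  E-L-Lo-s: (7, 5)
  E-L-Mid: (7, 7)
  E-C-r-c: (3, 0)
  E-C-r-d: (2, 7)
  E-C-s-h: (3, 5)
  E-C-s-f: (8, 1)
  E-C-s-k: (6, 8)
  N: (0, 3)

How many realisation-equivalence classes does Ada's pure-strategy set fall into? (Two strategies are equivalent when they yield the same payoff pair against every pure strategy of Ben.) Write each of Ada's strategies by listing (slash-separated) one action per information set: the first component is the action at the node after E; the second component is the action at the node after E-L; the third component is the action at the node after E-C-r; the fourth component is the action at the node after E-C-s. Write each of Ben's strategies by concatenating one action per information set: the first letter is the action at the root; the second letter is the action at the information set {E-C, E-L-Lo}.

8

Ada has 24 pure strategies: L/Lo/c/h, L/Lo/c/f, L/Lo/c/k, L/Lo/d/h, L/Lo/d/f, L/Lo/d/k, L/Mid/c/h, L/Mid/c/f, L/Mid/c/k, L/Mid/d/h, L/Mid/d/f, L/Mid/d/k, C/Lo/c/h, C/Lo/c/f, C/Lo/c/k, C/Lo/d/h, C/Lo/d/f, C/Lo/d/k, C/Mid/c/h, C/Mid/c/f, C/Mid/c/k, C/Mid/d/h, C/Mid/d/f, C/Mid/d/k. Columns: Er, Es, Nr, Ns.
{L/Lo/c/h, L/Lo/c/f, L/Lo/c/k, L/Lo/d/h, L/Lo/d/f, L/Lo/d/k} → row (0,6) (7,5) (0,3) (0,3)
{L/Mid/c/h, L/Mid/c/f, L/Mid/c/k, L/Mid/d/h, L/Mid/d/f, L/Mid/d/k} → row (7,7) (7,7) (0,3) (0,3)
{C/Lo/c/h, C/Mid/c/h} → row (3,0) (3,5) (0,3) (0,3)
{C/Lo/c/f, C/Mid/c/f} → row (3,0) (8,1) (0,3) (0,3)
{C/Lo/c/k, C/Mid/c/k} → row (3,0) (6,8) (0,3) (0,3)
{C/Lo/d/h, C/Mid/d/h} → row (2,7) (3,5) (0,3) (0,3)
{C/Lo/d/f, C/Mid/d/f} → row (2,7) (8,1) (0,3) (0,3)
{C/Lo/d/k, C/Mid/d/k} → row (2,7) (6,8) (0,3) (0,3)
That's 8 distinct rows out of 24 strategies.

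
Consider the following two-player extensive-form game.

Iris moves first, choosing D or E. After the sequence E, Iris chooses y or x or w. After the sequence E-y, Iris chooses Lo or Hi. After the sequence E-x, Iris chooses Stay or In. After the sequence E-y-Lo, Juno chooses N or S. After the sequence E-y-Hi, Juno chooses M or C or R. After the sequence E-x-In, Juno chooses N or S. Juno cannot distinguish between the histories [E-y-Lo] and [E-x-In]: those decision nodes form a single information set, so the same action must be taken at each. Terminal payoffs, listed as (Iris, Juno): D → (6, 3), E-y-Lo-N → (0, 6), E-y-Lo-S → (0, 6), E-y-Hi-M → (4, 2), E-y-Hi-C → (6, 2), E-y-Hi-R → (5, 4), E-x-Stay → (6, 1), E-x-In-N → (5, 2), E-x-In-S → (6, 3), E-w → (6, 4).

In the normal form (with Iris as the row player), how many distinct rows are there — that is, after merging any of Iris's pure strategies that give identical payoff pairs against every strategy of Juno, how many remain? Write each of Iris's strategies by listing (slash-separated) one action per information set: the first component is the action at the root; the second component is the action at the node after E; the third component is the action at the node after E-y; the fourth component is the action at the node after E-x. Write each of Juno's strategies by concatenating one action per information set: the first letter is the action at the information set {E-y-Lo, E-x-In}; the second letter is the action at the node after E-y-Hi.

Iris has 24 pure strategies: D/y/Lo/Stay, D/y/Lo/In, D/y/Hi/Stay, D/y/Hi/In, D/x/Lo/Stay, D/x/Lo/In, D/x/Hi/Stay, D/x/Hi/In, D/w/Lo/Stay, D/w/Lo/In, D/w/Hi/Stay, D/w/Hi/In, E/y/Lo/Stay, E/y/Lo/In, E/y/Hi/Stay, E/y/Hi/In, E/x/Lo/Stay, E/x/Lo/In, E/x/Hi/Stay, E/x/Hi/In, E/w/Lo/Stay, E/w/Lo/In, E/w/Hi/Stay, E/w/Hi/In. Columns: NM, NC, NR, SM, SC, SR.
{D/y/Lo/Stay, D/y/Lo/In, D/y/Hi/Stay, D/y/Hi/In, D/x/Lo/Stay, D/x/Lo/In, D/x/Hi/Stay, D/x/Hi/In, D/w/Lo/Stay, D/w/Lo/In, D/w/Hi/Stay, D/w/Hi/In} → row (6,3) (6,3) (6,3) (6,3) (6,3) (6,3)
{E/y/Lo/Stay, E/y/Lo/In} → row (0,6) (0,6) (0,6) (0,6) (0,6) (0,6)
{E/y/Hi/Stay, E/y/Hi/In} → row (4,2) (6,2) (5,4) (4,2) (6,2) (5,4)
{E/x/Lo/Stay, E/x/Hi/Stay} → row (6,1) (6,1) (6,1) (6,1) (6,1) (6,1)
{E/x/Lo/In, E/x/Hi/In} → row (5,2) (5,2) (5,2) (6,3) (6,3) (6,3)
{E/w/Lo/Stay, E/w/Lo/In, E/w/Hi/Stay, E/w/Hi/In} → row (6,4) (6,4) (6,4) (6,4) (6,4) (6,4)
That's 6 distinct rows out of 24 strategies.

6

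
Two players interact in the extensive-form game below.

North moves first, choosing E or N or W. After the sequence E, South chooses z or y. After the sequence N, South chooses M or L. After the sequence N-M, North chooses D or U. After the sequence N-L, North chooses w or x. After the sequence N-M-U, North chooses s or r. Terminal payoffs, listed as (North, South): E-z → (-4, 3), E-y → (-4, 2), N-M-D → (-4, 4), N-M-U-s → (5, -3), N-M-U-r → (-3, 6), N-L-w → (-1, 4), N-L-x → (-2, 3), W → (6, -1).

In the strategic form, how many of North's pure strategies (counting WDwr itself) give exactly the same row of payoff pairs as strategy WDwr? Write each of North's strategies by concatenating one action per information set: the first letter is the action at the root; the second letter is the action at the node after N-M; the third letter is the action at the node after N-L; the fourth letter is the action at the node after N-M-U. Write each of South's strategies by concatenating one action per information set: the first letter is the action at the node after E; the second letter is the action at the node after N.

8

Row for WDwr (columns zM, zL, yM, yL): (6,-1) (6,-1) (6,-1) (6,-1).
Under WDwr, North's choice at the node after N-M and at the node after N-L and at the node after N-M-U can never be reached regardless of what South does, so varying those choices leaves every outcome unchanged.
Holding the reachable choices fixed and varying the unreachable ones freely already gives 2 × 2 × 2 = 8 equivalent strategies.
No other strategy reproduces this row, so those 8 are the full class: WDws, WDwr, WDxs, WDxr, WUws, WUwr, WUxs, WUxr.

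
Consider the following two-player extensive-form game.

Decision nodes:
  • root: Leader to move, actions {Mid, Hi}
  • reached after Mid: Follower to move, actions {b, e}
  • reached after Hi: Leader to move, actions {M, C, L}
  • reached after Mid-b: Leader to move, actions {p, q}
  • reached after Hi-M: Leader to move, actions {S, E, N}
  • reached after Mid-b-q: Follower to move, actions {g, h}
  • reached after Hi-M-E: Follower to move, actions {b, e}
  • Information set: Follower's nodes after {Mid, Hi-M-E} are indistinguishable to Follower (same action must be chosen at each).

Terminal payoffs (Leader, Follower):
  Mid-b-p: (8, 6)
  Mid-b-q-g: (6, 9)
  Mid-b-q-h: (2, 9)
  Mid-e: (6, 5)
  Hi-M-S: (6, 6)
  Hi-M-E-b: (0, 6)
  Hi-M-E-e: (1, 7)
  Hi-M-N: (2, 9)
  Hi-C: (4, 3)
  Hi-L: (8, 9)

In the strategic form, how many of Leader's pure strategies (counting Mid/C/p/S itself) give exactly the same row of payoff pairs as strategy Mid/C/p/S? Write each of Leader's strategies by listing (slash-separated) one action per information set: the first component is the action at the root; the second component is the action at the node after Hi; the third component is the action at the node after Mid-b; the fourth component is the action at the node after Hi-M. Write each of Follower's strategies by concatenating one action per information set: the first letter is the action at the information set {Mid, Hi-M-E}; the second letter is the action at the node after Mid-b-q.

9

Row for Mid/C/p/S (columns bg, bh, eg, eh): (8,6) (8,6) (6,5) (6,5).
Under Mid/C/p/S, Leader's choice at the node after Hi and at the node after Hi-M can never be reached regardless of what Follower does, so varying those choices leaves every outcome unchanged.
Holding the reachable choices fixed and varying the unreachable ones freely already gives 3 × 3 = 9 equivalent strategies.
No other strategy reproduces this row, so those 9 are the full class: Mid/M/p/S, Mid/M/p/E, Mid/M/p/N, Mid/C/p/S, Mid/C/p/E, Mid/C/p/N, Mid/L/p/S, Mid/L/p/E, Mid/L/p/N.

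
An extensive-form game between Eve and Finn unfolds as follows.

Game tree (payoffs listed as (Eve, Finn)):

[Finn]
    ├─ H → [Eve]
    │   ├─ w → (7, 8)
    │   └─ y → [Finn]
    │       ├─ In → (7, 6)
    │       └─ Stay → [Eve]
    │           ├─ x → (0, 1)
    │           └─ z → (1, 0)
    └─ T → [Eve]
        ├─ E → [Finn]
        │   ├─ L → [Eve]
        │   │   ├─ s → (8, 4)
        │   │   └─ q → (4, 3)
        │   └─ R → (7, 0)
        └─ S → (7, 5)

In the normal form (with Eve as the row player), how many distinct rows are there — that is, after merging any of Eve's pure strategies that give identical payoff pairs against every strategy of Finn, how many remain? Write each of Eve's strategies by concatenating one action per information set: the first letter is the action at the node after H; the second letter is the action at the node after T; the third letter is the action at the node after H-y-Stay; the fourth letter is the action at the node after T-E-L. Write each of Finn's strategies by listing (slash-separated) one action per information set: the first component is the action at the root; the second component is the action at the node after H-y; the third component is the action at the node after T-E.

9

Eve has 16 pure strategies: wExs, wExq, wEzs, wEzq, wSxs, wSxq, wSzs, wSzq, yExs, yExq, yEzs, yEzq, ySxs, ySxq, ySzs, ySzq. Columns: H/In/L, H/In/R, H/Stay/L, H/Stay/R, T/In/L, T/In/R, T/Stay/L, T/Stay/R.
{wExs, wEzs} → row (7,8) (7,8) (7,8) (7,8) (8,4) (7,0) (8,4) (7,0)
{wExq, wEzq} → row (7,8) (7,8) (7,8) (7,8) (4,3) (7,0) (4,3) (7,0)
{wSxs, wSxq, wSzs, wSzq} → row (7,8) (7,8) (7,8) (7,8) (7,5) (7,5) (7,5) (7,5)
{yExs} → row (7,6) (7,6) (0,1) (0,1) (8,4) (7,0) (8,4) (7,0)
{yExq} → row (7,6) (7,6) (0,1) (0,1) (4,3) (7,0) (4,3) (7,0)
{yEzs} → row (7,6) (7,6) (1,0) (1,0) (8,4) (7,0) (8,4) (7,0)
{yEzq} → row (7,6) (7,6) (1,0) (1,0) (4,3) (7,0) (4,3) (7,0)
{ySxs, ySxq} → row (7,6) (7,6) (0,1) (0,1) (7,5) (7,5) (7,5) (7,5)
{ySzs, ySzq} → row (7,6) (7,6) (1,0) (1,0) (7,5) (7,5) (7,5) (7,5)
That's 9 distinct rows out of 16 strategies.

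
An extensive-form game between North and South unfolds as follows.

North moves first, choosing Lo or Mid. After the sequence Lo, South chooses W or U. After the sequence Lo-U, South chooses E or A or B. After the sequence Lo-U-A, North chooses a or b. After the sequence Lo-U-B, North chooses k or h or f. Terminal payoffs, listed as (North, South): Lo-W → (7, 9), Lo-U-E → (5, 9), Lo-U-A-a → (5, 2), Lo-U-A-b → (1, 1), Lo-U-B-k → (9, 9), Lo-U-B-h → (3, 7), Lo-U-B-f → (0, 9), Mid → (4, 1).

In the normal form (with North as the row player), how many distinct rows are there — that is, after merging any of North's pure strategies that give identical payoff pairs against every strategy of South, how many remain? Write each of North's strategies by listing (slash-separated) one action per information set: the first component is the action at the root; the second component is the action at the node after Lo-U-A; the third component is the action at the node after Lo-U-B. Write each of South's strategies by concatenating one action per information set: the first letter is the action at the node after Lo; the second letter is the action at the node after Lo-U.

7

North has 12 pure strategies: Lo/a/k, Lo/a/h, Lo/a/f, Lo/b/k, Lo/b/h, Lo/b/f, Mid/a/k, Mid/a/h, Mid/a/f, Mid/b/k, Mid/b/h, Mid/b/f. Columns: WE, WA, WB, UE, UA, UB.
{Lo/a/k} → row (7,9) (7,9) (7,9) (5,9) (5,2) (9,9)
{Lo/a/h} → row (7,9) (7,9) (7,9) (5,9) (5,2) (3,7)
{Lo/a/f} → row (7,9) (7,9) (7,9) (5,9) (5,2) (0,9)
{Lo/b/k} → row (7,9) (7,9) (7,9) (5,9) (1,1) (9,9)
{Lo/b/h} → row (7,9) (7,9) (7,9) (5,9) (1,1) (3,7)
{Lo/b/f} → row (7,9) (7,9) (7,9) (5,9) (1,1) (0,9)
{Mid/a/k, Mid/a/h, Mid/a/f, Mid/b/k, Mid/b/h, Mid/b/f} → row (4,1) (4,1) (4,1) (4,1) (4,1) (4,1)
That's 7 distinct rows out of 12 strategies.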